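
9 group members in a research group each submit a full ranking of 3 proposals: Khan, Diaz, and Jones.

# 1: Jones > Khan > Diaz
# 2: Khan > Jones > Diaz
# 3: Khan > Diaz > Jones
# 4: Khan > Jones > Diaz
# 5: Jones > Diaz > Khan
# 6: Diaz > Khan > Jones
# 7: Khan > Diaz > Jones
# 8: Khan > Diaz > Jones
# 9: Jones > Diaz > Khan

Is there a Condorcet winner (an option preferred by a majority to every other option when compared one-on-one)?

Head-to-head results (9 voters total):
Khan vs Diaz: Khan wins 6–3.
Khan vs Jones: Khan wins 6–3.
Diaz vs Jones: Jones wins 5–4.
Khan beats each rival — Diaz (6–3), Jones (6–3) — so Khan is the Condorcet winner.

Yes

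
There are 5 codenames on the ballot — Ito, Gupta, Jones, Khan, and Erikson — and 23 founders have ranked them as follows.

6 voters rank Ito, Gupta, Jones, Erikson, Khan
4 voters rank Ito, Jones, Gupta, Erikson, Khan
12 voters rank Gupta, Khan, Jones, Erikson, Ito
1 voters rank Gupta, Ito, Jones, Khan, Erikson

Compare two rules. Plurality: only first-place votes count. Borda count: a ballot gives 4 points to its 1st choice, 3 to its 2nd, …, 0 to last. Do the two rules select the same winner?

Plurality first-place counts: Ito 10, Gupta 13, Jones 0, Khan 0, Erikson 0 → Gupta.
Borda totals: Ito 43, Gupta 78, Jones 50, Khan 37, Erikson 22 → Gupta.
The two rules agree on Gupta.

Yes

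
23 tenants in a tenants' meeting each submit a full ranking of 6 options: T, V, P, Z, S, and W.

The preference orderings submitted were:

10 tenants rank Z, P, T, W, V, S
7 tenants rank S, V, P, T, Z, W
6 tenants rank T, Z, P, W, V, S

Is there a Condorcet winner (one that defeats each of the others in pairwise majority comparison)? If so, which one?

None — there is no Condorcet winner

Head-to-head results (23 voters total):
T vs V: T wins 16–7.
T vs P: P wins 17–6.
T vs Z: T wins 13–10.
T vs S: T wins 16–7.
T vs W: T wins 23–0.
V vs P: P wins 16–7.
V vs Z: Z wins 16–7.
V vs S: V wins 16–7.
V vs W: W wins 16–7.
P vs Z: Z wins 16–7.
P vs S: P wins 16–7.
P vs W: P wins 23–0.
Z vs S: Z wins 16–7.
Z vs W: Z wins 23–0.
S vs W: W wins 16–7.
No candidate beats all others: T beats Z beats P beats T, a majority cycle.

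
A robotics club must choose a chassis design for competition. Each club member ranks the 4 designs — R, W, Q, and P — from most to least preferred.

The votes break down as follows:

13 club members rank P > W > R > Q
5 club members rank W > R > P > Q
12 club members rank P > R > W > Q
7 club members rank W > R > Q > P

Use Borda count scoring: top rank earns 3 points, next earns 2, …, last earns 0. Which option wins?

Borda scores:
  R: 13·1 + 5·2 + 12·2 + 7·2 = 61
  W: 13·2 + 5·3 + 12·1 + 7·3 = 74
  Q: 13·0 + 5·0 + 12·0 + 7·1 = 7
  P: 13·3 + 5·1 + 12·3 + 7·0 = 80
P has the highest total.

P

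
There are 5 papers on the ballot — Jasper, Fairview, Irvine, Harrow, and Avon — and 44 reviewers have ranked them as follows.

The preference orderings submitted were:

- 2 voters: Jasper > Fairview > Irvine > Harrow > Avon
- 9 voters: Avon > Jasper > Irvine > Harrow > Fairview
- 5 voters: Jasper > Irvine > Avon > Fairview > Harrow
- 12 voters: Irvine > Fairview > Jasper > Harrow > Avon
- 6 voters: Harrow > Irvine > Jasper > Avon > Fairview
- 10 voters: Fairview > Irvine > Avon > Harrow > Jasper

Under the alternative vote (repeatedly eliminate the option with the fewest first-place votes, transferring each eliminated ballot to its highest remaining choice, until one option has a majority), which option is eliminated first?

Round 1: Irvine 12, Fairview 10, Avon 9, Jasper 7, Harrow 6. Harrow has the fewest and is eliminated.
Round 2: Irvine 18, Fairview 10, Avon 9, Jasper 7. Jasper has the fewest and is eliminated.
Round 3: Irvine 23, Fairview 12, Avon 9. Irvine has a majority.

Harrow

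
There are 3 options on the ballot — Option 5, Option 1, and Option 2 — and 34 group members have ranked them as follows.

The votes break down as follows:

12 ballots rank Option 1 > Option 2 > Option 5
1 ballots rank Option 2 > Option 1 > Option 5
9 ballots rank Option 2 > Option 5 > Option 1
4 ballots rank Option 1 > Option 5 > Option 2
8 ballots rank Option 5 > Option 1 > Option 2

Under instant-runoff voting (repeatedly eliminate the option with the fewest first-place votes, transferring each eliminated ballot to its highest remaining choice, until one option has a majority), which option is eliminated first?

Round 1: Option 1 16, Option 2 10, Option 5 8. Option 5 has the fewest and is eliminated.
Round 2: Option 1 24, Option 2 10. Option 1 has a majority.

Option 5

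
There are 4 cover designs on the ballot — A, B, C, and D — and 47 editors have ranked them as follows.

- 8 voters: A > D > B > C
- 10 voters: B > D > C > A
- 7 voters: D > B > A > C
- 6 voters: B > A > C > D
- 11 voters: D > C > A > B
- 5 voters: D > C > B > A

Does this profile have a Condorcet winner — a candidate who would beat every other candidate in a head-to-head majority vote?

Yes

Head-to-head results (47 voters total):
A vs B: B wins 28–19.
A vs C: C wins 26–21.
A vs D: D wins 33–14.
B vs C: B wins 31–16.
B vs D: D wins 31–16.
C vs D: D wins 41–6.
D beats each rival — A (33–14), B (31–16), C (41–6) — so D is the Condorcet winner.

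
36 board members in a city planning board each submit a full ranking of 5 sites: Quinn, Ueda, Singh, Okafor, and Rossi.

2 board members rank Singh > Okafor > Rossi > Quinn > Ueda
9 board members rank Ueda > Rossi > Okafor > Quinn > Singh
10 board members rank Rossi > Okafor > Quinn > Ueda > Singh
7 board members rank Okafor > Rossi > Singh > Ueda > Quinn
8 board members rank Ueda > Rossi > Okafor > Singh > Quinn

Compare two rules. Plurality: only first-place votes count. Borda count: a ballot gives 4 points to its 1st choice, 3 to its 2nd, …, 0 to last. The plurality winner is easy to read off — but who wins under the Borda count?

Plurality first-place counts: Quinn 0, Ueda 17, Singh 2, Okafor 7, Rossi 10 → Ueda.
Borda totals: Quinn 31, Ueda 85, Singh 30, Okafor 98, Rossi 116 → Rossi.

Rossi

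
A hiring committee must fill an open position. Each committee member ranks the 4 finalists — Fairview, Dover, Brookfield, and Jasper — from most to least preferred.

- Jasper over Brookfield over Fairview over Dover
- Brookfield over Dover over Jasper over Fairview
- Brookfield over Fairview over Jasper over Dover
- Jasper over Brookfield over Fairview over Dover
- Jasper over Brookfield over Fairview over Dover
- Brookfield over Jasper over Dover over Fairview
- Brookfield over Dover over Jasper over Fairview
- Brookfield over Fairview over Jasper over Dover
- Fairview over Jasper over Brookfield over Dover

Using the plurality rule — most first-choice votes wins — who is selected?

Brookfield

First-place vote totals:
  Fairview: 1
  Dover: 0
  Brookfield: 5
  Jasper: 3
Brookfield has the most first-place votes.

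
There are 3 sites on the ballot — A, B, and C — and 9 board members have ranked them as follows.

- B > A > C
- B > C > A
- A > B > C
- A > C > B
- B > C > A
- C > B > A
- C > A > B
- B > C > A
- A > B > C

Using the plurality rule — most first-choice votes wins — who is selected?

First-place vote totals:
  A: 3
  B: 4
  C: 2
B has the most first-place votes.

B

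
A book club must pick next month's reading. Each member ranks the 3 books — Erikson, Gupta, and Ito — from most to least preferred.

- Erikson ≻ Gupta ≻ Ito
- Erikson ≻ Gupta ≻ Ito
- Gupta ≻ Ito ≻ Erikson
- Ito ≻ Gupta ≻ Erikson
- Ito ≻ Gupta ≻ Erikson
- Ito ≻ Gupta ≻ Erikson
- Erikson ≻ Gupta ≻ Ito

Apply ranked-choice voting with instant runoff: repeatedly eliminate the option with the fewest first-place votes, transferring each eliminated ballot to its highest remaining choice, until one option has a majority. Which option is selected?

Round 1: Erikson 3, Ito 3, Gupta 1. Gupta has the fewest and is eliminated.
Round 2: Ito 4, Erikson 3. Ito has a majority.

Ito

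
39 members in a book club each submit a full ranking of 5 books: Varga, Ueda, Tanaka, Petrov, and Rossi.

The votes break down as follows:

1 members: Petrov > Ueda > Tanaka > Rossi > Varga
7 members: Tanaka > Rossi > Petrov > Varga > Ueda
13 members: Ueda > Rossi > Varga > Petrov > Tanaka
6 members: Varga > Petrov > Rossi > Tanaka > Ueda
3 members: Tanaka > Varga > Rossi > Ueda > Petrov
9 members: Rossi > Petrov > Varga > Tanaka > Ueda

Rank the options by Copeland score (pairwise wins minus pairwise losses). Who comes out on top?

Rossi

Pairwise results:
  Varga vs Ueda: Varga wins 25–14.
  Varga vs Tanaka: Varga wins 28–11.
  Varga vs Petrov: Varga wins 22–17.
  Varga vs Rossi: Rossi wins 30–9.
  Ueda vs Tanaka: Tanaka wins 25–14.
  Ueda vs Petrov: Petrov wins 23–16.
  Ueda vs Rossi: Rossi wins 25–14.
  Tanaka vs Petrov: Petrov wins 29–10.
  Tanaka vs Rossi: Rossi wins 28–11.
  Petrov vs Rossi: Rossi wins 32–7.
Copeland scores (wins − losses):
  Varga: 3 − 1 = 2
  Ueda: 0 − 4 = -4
  Tanaka: 1 − 3 = -2
  Petrov: 2 − 2 = 0
  Rossi: 4 − 0 = 4
Rossi has the best Copeland score.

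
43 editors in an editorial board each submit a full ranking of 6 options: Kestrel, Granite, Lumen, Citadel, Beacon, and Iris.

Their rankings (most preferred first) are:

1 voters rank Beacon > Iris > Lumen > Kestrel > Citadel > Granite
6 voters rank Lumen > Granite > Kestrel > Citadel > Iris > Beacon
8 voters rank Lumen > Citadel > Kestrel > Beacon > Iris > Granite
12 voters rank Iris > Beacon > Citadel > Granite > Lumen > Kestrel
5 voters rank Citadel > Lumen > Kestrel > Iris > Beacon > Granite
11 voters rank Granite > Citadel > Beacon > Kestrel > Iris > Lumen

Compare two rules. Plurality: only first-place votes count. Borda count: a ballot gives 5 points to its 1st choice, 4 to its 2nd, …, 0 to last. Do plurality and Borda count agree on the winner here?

No

Plurality first-place counts: Kestrel 0, Granite 11, Lumen 14, Citadel 5, Beacon 1, Iris 12 → Lumen.
Borda totals: Kestrel 81, Granite 103, Lumen 105, Citadel 150, Beacon 107, Iris 99 → Citadel.
The two rules disagree: plurality picks Lumen, Borda picks Citadel.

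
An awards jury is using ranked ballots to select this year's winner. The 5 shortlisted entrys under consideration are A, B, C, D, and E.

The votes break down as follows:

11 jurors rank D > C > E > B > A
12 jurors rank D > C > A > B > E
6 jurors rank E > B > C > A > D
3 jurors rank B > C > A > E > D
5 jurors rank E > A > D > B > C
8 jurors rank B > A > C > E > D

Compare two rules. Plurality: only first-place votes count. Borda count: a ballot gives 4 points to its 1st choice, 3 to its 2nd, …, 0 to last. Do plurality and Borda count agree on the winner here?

No

Plurality first-place counts: A 0, B 11, C 0, D 23, E 11 → D.
Borda totals: A 75, B 90, C 106, D 102, E 77 → C.
The two rules disagree: plurality picks D, Borda picks C.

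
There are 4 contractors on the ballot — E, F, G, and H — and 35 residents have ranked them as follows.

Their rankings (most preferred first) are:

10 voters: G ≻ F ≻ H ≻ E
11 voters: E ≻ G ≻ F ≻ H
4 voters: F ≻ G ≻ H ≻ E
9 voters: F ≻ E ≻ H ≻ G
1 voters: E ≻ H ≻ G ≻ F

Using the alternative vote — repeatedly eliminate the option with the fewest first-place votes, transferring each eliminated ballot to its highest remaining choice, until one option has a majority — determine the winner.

F

Round 1: F 13, E 12, G 10, H 0. H has the fewest and is eliminated.
Round 2: F 13, E 12, G 10. G has the fewest and is eliminated.
Round 3: F 23, E 12. F has a majority.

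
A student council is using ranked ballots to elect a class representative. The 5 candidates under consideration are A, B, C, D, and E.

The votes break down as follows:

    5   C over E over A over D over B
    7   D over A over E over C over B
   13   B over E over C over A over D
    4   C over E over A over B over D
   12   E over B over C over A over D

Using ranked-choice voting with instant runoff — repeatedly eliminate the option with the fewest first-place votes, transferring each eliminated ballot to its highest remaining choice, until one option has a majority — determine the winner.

E

Round 1: B 13, E 12, C 9, D 7, A 0. A has the fewest and is eliminated.
Round 2: B 13, E 12, C 9, D 7. D has the fewest and is eliminated.
Round 3: E 19, B 13, C 9. C has the fewest and is eliminated.
Round 4: E 28, B 13. E has a majority.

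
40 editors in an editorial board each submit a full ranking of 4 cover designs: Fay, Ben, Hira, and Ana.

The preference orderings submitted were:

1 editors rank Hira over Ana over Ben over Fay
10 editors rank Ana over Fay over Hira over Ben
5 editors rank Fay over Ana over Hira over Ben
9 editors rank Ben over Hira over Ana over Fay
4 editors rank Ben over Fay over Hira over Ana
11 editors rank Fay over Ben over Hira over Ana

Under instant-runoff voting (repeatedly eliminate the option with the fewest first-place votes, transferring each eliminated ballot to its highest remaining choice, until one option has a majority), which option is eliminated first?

Hira

Round 1: Fay 16, Ben 13, Ana 10, Hira 1. Hira has the fewest and is eliminated.
Round 2: Fay 16, Ben 13, Ana 11. Ana has the fewest and is eliminated.
Round 3: Fay 26, Ben 14. Fay has a majority.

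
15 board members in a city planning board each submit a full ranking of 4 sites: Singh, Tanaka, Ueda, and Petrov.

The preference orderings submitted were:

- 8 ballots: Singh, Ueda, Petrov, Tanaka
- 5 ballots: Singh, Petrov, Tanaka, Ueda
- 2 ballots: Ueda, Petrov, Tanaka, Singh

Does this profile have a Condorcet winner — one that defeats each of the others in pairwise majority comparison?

Yes

Head-to-head results (15 voters total):
Singh vs Tanaka: Singh wins 13–2.
Singh vs Ueda: Singh wins 13–2.
Singh vs Petrov: Singh wins 13–2.
Tanaka vs Ueda: Ueda wins 10–5.
Tanaka vs Petrov: Petrov wins 15–0.
Ueda vs Petrov: Ueda wins 10–5.
Singh beats each rival — Tanaka (13–2), Ueda (13–2), Petrov (13–2) — so Singh is the Condorcet winner.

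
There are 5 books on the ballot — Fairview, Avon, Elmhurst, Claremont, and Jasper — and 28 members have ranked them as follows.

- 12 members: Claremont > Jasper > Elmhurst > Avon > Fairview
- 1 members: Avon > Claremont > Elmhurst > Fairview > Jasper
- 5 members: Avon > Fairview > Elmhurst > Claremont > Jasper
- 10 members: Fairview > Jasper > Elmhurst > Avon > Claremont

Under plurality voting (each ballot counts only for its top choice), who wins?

Claremont

First-place vote totals:
  Fairview: 10
  Avon: 6
  Elmhurst: 0
  Claremont: 12
  Jasper: 0
Claremont has the most first-place votes.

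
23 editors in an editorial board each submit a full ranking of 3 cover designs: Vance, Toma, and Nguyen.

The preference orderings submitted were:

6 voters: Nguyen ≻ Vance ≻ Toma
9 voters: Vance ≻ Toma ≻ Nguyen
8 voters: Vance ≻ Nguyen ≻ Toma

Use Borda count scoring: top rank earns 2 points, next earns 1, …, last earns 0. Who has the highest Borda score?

Vance

Borda scores:
  Vance: 6·1 + 9·2 + 8·2 = 40
  Toma: 6·0 + 9·1 + 8·0 = 9
  Nguyen: 6·2 + 9·0 + 8·1 = 20
Vance has the highest total.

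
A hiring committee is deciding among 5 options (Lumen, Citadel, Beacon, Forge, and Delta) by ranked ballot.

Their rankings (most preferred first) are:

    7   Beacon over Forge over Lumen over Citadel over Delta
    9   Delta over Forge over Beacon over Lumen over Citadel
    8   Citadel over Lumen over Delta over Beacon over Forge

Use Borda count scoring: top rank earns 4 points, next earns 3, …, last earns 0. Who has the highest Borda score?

Borda scores:
  Lumen: 7·2 + 9·1 + 8·3 = 47
  Citadel: 7·1 + 9·0 + 8·4 = 39
  Beacon: 7·4 + 9·2 + 8·1 = 54
  Forge: 7·3 + 9·3 + 8·0 = 48
  Delta: 7·0 + 9·4 + 8·2 = 52
Beacon has the highest total.

Beacon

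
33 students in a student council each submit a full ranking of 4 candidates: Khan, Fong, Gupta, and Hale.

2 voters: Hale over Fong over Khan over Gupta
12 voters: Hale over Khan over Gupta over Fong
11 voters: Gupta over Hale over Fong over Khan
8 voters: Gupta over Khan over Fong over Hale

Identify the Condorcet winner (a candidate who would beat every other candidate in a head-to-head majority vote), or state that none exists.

Head-to-head results (33 voters total):
Khan vs Fong: Khan wins 20–13.
Khan vs Gupta: Gupta wins 19–14.
Khan vs Hale: Hale wins 25–8.
Fong vs Gupta: Gupta wins 31–2.
Fong vs Hale: Hale wins 25–8.
Gupta vs Hale: Gupta wins 19–14.
Gupta beats each rival — Khan (19–14), Fong (31–2), Hale (19–14) — so Gupta is the Condorcet winner.

Gupta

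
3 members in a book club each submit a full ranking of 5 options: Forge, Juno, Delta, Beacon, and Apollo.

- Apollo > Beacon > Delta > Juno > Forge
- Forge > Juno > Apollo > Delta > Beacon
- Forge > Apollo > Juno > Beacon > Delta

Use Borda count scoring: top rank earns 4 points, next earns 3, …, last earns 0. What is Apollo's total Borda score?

Borda scores:
  Forge: 0 + 4 + 4 = 8
  Juno: 1 + 3 + 2 = 6
  Delta: 2 + 1 + 0 = 3
  Beacon: 3 + 0 + 1 = 4
  Apollo: 4 + 2 + 3 = 9

9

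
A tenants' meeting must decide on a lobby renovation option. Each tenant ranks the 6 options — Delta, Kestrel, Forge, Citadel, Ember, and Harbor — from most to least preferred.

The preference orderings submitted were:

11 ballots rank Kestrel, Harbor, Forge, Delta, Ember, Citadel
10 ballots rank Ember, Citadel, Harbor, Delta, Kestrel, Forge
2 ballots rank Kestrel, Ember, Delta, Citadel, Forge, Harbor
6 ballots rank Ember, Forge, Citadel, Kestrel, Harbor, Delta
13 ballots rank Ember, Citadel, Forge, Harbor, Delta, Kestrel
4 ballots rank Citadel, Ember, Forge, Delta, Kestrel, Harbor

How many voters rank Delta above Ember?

Ballots ranking Delta above Ember: 11.
Ballots ranking Ember above Delta: 10+2+6+13+4 = 35.
So 11 of 46 voters prefer Delta to Ember.

11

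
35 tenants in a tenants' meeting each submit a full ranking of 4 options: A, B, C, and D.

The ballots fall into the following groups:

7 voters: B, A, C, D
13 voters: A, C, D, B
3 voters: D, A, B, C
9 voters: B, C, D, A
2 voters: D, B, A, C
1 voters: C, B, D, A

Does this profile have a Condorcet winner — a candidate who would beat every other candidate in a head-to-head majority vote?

No

Head-to-head results (35 voters total):
A vs B: B wins 19–16.
A vs C: A wins 25–10.
A vs D: A wins 20–15.
B vs C: B wins 21–14.
B vs D: D wins 18–17.
C vs D: C wins 30–5.
No candidate beats all others: A beats D beats B beats A, a majority cycle.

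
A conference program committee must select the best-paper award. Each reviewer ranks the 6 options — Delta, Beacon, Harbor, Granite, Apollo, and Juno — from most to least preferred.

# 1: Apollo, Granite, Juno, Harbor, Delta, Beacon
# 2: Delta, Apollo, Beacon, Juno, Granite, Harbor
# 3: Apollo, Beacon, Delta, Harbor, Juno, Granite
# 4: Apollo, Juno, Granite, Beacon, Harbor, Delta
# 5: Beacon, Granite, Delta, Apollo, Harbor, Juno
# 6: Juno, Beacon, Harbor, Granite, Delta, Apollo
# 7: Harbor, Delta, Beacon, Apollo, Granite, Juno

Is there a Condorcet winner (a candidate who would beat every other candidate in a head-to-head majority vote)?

Head-to-head results (7 voters total):
Delta vs Beacon: Beacon wins 4–3.
Delta vs Harbor: Harbor wins 4–3.
Delta vs Granite: Granite wins 4–3.
Delta vs Apollo: Delta wins 4–3.
Delta vs Juno: Delta wins 4–3.
Beacon vs Harbor: Beacon wins 5–2.
Beacon vs Granite: Beacon wins 5–2.
Beacon vs Apollo: Apollo wins 4–3.
Beacon vs Juno: Beacon wins 4–3.
Harbor vs Granite: Granite wins 4–3.
Harbor vs Apollo: Apollo wins 5–2.
Harbor vs Juno: Juno wins 4–3.
Granite vs Apollo: Apollo wins 5–2.
Granite vs Juno: Juno wins 4–3.
Apollo vs Juno: Apollo wins 6–1.
No candidate beats all others: Delta beats Apollo beats Beacon beats Delta, a majority cycle.

No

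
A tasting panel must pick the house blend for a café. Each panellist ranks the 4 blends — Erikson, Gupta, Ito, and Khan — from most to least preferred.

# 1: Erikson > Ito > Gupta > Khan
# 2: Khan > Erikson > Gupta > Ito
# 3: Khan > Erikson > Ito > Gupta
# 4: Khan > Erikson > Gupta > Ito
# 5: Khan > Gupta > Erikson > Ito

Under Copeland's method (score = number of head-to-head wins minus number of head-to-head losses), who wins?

Pairwise results:
  Erikson vs Gupta: Erikson wins 4–1.
  Erikson vs Ito: Erikson wins 5–0.
  Erikson vs Khan: Khan wins 4–1.
  Gupta vs Ito: Gupta wins 3–2.
  Gupta vs Khan: Khan wins 4–1.
  Ito vs Khan: Khan wins 4–1.
Copeland scores (wins − losses):
  Erikson: 2 − 1 = 1
  Gupta: 1 − 2 = -1
  Ito: 0 − 3 = -3
  Khan: 3 − 0 = 3
Khan has the best Copeland score.

Khan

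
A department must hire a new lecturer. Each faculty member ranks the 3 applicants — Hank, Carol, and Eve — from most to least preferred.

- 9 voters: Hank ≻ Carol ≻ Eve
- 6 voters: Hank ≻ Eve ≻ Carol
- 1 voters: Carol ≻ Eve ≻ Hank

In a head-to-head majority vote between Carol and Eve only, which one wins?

Ballots ranking Carol above Eve: 9+1 = 10.
Ballots ranking Eve above Carol: 6.
Carol wins the head-to-head, 10–6.

Carol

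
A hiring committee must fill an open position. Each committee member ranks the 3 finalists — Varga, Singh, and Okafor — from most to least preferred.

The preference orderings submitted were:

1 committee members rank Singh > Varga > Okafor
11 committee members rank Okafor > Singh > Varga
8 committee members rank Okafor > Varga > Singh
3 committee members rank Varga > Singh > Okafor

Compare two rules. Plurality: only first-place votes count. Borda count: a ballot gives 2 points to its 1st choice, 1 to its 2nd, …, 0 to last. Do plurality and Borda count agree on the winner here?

Yes

Plurality first-place counts: Varga 3, Singh 1, Okafor 19 → Okafor.
Borda totals: Varga 15, Singh 16, Okafor 38 → Okafor.
The two rules agree on Okafor.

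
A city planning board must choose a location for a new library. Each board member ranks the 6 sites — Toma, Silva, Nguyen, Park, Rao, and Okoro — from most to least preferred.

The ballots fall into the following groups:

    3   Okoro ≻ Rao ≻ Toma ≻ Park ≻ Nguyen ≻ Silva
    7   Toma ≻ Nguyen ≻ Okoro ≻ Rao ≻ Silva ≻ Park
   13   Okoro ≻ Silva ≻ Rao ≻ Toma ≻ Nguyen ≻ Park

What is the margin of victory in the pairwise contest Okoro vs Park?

Ballots ranking Okoro above Park: 3+7+13 = 23.
Ballots ranking Park above Okoro: 0.
Okoro wins 23–0, a margin of 23.

23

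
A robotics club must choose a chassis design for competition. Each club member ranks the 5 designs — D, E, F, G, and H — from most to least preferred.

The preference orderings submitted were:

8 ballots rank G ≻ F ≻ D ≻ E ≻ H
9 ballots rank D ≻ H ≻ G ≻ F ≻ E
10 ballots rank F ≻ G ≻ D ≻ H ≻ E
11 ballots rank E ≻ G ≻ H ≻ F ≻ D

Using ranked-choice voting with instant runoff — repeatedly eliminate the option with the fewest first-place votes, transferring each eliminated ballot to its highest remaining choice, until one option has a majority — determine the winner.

Round 1: E 11, F 10, D 9, G 8, H 0. H has the fewest and is eliminated.
Round 2: E 11, F 10, D 9, G 8. G has the fewest and is eliminated.
Round 3: F 18, E 11, D 9. D has the fewest and is eliminated.
Round 4: F 27, E 11. F has a majority.

F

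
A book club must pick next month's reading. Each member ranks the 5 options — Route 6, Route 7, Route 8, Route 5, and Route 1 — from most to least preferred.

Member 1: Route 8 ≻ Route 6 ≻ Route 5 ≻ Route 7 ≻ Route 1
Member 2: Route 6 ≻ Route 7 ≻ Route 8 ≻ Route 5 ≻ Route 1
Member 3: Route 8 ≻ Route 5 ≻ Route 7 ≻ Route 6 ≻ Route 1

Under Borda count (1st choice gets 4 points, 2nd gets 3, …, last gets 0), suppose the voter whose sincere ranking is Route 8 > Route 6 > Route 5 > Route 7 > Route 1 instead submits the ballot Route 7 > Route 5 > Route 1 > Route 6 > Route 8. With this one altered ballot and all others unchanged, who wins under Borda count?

Borda totals with the altered ballot: Route 6 6, Route 7 9, Route 8 6, Route 5 7, Route 1 2.
The switch changes the winner from Route 8 to Route 7.

Route 7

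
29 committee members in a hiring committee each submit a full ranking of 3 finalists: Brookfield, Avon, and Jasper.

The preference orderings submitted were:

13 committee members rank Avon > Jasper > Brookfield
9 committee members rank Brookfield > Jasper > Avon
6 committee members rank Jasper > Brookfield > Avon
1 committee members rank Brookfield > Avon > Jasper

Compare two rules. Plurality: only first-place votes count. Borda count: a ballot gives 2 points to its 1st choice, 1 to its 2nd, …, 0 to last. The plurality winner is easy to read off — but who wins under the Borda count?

Jasper

Plurality first-place counts: Brookfield 10, Avon 13, Jasper 6 → Avon.
Borda totals: Brookfield 26, Avon 27, Jasper 34 → Jasper.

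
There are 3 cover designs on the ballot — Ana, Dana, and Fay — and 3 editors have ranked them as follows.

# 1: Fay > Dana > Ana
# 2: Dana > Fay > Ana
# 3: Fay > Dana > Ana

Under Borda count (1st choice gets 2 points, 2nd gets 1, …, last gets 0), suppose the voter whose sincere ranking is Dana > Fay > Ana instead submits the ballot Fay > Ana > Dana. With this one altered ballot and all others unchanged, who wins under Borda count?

Fay

Borda totals with the altered ballot: Ana 1, Dana 2, Fay 6.
The winner is unchanged: still Fay.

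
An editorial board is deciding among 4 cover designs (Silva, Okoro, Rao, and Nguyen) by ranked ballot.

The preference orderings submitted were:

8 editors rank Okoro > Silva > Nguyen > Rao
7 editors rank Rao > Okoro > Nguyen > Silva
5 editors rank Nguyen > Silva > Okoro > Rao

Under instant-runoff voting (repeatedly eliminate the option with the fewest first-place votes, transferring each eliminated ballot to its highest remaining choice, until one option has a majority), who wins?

Okoro

Round 1: Okoro 8, Rao 7, Nguyen 5, Silva 0. Silva has the fewest and is eliminated.
Round 2: Okoro 8, Rao 7, Nguyen 5. Nguyen has the fewest and is eliminated.
Round 3: Okoro 13, Rao 7. Okoro has a majority.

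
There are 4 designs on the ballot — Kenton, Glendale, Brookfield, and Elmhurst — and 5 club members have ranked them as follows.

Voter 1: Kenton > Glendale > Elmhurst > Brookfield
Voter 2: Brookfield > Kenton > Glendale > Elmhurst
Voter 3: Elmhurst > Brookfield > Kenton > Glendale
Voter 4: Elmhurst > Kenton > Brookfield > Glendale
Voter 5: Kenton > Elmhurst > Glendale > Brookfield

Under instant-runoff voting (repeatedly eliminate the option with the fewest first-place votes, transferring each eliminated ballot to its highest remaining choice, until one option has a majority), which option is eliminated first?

Glendale

Round 1: Kenton 2, Elmhurst 2, Brookfield 1, Glendale 0. Glendale has the fewest and is eliminated.
Round 2: Kenton 2, Elmhurst 2, Brookfield 1. Brookfield has the fewest and is eliminated.
Round 3: Kenton 3, Elmhurst 2. Kenton has a majority.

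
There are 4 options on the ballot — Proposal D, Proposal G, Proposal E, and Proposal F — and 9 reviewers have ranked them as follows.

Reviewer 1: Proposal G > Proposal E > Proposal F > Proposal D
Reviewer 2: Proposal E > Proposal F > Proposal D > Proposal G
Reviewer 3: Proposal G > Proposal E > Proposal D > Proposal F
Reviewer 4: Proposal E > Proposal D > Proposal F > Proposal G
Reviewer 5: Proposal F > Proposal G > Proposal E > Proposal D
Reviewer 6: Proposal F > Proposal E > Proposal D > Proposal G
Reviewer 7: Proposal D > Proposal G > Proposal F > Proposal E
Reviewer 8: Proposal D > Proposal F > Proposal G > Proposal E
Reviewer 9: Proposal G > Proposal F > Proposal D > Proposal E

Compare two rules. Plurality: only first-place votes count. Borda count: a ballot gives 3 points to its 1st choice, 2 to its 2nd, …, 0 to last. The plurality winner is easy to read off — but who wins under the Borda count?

Plurality first-place counts: Proposal D 2, Proposal G 3, Proposal E 2, Proposal F 2 → Proposal G.
Borda totals: Proposal D 12, Proposal G 14, Proposal E 13, Proposal F 15 → Proposal F.

Proposal F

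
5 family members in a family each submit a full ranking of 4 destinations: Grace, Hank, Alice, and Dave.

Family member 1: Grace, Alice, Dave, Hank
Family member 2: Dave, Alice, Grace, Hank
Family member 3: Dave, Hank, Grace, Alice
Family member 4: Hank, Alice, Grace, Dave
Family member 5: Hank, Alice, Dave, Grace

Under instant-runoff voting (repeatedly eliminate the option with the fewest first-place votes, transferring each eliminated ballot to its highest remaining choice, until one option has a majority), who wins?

Round 1: Hank 2, Dave 2, Grace 1, Alice 0. Alice has the fewest and is eliminated.
Round 2: Hank 2, Dave 2, Grace 1. Grace has the fewest and is eliminated.
Round 3: Dave 3, Hank 2. Dave has a majority.

Dave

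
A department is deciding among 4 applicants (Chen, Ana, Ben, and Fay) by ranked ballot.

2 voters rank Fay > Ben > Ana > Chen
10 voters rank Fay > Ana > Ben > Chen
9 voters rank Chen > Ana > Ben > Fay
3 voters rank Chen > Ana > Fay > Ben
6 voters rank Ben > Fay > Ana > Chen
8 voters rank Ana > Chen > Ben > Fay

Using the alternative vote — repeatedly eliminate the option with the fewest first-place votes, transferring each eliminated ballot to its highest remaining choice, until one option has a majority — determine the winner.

Round 1: Chen 12, Fay 12, Ana 8, Ben 6. Ben has the fewest and is eliminated.
Round 2: Fay 18, Chen 12, Ana 8. Ana has the fewest and is eliminated.
Round 3: Chen 20, Fay 18. Chen has a majority.

Chen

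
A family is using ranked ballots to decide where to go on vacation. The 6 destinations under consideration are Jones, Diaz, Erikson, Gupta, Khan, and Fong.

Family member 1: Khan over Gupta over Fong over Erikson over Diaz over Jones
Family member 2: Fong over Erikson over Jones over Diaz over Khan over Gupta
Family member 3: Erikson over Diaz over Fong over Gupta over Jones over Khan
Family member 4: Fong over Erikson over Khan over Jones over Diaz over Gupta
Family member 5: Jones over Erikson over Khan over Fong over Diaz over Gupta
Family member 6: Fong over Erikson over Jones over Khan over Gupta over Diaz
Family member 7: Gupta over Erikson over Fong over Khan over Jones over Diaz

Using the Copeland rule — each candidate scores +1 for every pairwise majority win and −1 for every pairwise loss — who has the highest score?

Fong

Pairwise results:
  Jones vs Diaz: Jones wins 5–2.
  Jones vs Erikson: Erikson wins 6–1.
  Jones vs Gupta: Jones wins 4–3.
  Jones vs Khan: Jones wins 4–3.
  Jones vs Fong: Fong wins 6–1.
  Diaz vs Erikson: Erikson wins 7–0.
  Diaz vs Gupta: Diaz wins 4–3.
  Diaz vs Khan: Khan wins 5–2.
  Diaz vs Fong: Fong wins 6–1.
  Erikson vs Gupta: Erikson wins 5–2.
  Erikson vs Khan: Erikson wins 6–1.
  Erikson vs Fong: Fong wins 4–3.
  Gupta vs Khan: Khan wins 5–2.
  Gupta vs Fong: Fong wins 5–2.
  Khan vs Fong: Fong wins 5–2.
Copeland scores (wins − losses):
  Jones: 3 − 2 = 1
  Diaz: 1 − 4 = -3
  Erikson: 4 − 1 = 3
  Gupta: 0 − 5 = -5
  Khan: 2 − 3 = -1
  Fong: 5 − 0 = 5
Fong has the best Copeland score.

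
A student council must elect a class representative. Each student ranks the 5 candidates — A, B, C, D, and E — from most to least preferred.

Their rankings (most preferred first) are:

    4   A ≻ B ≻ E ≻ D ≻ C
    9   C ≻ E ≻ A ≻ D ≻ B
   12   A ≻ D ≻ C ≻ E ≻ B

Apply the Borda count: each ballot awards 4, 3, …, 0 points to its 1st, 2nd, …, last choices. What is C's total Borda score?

Borda scores:
  A: 4·4 + 9·2 + 12·4 = 82
  B: 4·3 + 9·0 + 12·0 = 12
  C: 4·0 + 9·4 + 12·2 = 60
  D: 4·1 + 9·1 + 12·3 = 49
  E: 4·2 + 9·3 + 12·1 = 47

60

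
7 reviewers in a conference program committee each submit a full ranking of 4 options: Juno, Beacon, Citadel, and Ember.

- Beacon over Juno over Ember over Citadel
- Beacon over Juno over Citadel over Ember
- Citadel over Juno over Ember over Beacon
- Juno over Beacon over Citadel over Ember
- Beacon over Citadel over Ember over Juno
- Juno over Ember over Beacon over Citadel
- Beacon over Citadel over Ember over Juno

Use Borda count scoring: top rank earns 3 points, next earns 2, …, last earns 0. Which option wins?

Borda scores:
  Juno: 2 + 2 + 2 + 3 + 0 + 3 + 0 = 12
  Beacon: 3 + 3 + 0 + 2 + 3 + 1 + 3 = 15
  Citadel: 0 + 1 + 3 + 1 + 2 + 0 + 2 = 9
  Ember: 1 + 0 + 1 + 0 + 1 + 2 + 1 = 6
Beacon has the highest total.

Beacon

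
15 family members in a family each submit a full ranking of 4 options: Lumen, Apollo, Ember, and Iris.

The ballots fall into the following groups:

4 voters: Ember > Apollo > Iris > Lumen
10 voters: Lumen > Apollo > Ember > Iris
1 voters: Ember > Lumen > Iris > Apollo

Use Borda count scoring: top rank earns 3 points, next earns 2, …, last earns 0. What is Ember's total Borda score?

25

Borda scores:
  Lumen: 4·0 + 10·3 + 2 = 32
  Apollo: 4·2 + 10·2 + 0 = 28
  Ember: 4·3 + 10·1 + 3 = 25
  Iris: 4·1 + 10·0 + 1 = 5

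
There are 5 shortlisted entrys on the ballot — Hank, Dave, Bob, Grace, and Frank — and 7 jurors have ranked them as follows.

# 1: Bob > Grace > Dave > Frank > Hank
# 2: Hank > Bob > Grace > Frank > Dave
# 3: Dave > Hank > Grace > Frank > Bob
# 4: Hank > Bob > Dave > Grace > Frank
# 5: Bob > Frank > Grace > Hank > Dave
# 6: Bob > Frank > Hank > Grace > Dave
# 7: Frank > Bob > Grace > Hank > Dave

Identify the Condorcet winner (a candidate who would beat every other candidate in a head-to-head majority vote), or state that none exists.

Bob

Head-to-head results (7 voters total):
Hank vs Dave: Hank wins 5–2.
Hank vs Bob: Bob wins 4–3.
Hank vs Grace: Hank wins 4–3.
Hank vs Frank: Frank wins 4–3.
Dave vs Bob: Bob wins 6–1.
Dave vs Grace: Grace wins 5–2.
Dave vs Frank: Frank wins 4–3.
Bob vs Grace: Bob wins 6–1.
Bob vs Frank: Bob wins 5–2.
Grace vs Frank: Grace wins 4–3.
Bob beats each rival — Hank (4–3), Dave (6–1), Grace (6–1), Frank (5–2) — so Bob is the Condorcet winner.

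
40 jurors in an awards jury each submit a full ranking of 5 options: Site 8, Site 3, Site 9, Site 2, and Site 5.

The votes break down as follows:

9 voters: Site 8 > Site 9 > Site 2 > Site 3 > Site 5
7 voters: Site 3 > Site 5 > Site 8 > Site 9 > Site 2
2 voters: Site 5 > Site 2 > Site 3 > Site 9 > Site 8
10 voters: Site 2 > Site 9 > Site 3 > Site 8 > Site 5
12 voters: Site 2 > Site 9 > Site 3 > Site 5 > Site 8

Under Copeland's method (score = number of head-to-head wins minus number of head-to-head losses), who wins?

Site 2

Pairwise results:
  Site 8 vs Site 3: Site 3 wins 31–9.
  Site 8 vs Site 9: Site 9 wins 24–16.
  Site 8 vs Site 2: Site 2 wins 24–16.
  Site 8 vs Site 5: Site 5 wins 21–19.
  Site 3 vs Site 9: Site 9 wins 31–9.
  Site 3 vs Site 2: Site 2 wins 33–7.
  Site 3 vs Site 5: Site 3 wins 38–2.
  Site 9 vs Site 2: Site 2 wins 24–16.
  Site 9 vs Site 5: Site 9 wins 31–9.
  Site 2 vs Site 5: Site 2 wins 31–9.
Copeland scores (wins − losses):
  Site 8: 0 − 4 = -4
  Site 3: 2 − 2 = 0
  Site 9: 3 − 1 = 2
  Site 2: 4 − 0 = 4
  Site 5: 1 − 3 = -2
Site 2 has the best Copeland score.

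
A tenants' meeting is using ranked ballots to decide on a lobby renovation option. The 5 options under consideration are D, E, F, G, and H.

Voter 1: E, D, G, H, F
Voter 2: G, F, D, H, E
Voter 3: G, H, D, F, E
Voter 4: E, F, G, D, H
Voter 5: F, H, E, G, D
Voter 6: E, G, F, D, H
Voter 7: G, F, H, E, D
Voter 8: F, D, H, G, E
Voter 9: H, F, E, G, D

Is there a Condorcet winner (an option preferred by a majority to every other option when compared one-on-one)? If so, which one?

No Condorcet winner

Head-to-head results (9 voters total):
D vs E: E wins 6–3.
D vs F: F wins 7–2.
D vs G: G wins 7–2.
D vs H: D wins 5–4.
E vs F: F wins 6–3.
E vs G: E wins 5–4.
E vs H: H wins 6–3.
F vs G: G wins 5–4.
F vs H: F wins 6–3.
G vs H: G wins 6–3.
No candidate beats all others: D beats H beats E beats D, a majority cycle.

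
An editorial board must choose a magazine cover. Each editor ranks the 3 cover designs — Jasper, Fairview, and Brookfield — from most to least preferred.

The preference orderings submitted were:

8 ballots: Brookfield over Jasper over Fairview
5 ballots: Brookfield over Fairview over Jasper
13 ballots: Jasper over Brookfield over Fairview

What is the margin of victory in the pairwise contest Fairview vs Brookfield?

26

Ballots ranking Fairview above Brookfield: 0.
Ballots ranking Brookfield above Fairview: 8+5+13 = 26.
Brookfield wins 26–0, a margin of 26.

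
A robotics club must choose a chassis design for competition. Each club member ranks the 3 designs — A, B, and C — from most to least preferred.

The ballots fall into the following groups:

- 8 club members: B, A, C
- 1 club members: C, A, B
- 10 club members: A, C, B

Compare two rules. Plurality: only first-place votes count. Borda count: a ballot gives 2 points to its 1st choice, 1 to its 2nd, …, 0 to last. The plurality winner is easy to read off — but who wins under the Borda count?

A

Plurality first-place counts: A 10, B 8, C 1 → A.
Borda totals: A 29, B 16, C 12 → A.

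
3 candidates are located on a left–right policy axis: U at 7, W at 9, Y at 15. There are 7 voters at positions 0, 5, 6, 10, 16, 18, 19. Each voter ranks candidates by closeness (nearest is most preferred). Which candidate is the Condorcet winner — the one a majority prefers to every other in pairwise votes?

W

With single-peaked preferences on a line, the Condorcet winner is the candidate closest to the median voter.
The median voter (position 10) is closest to W at 9.
Check: W vs Y — voters closer to W: 4 of 7.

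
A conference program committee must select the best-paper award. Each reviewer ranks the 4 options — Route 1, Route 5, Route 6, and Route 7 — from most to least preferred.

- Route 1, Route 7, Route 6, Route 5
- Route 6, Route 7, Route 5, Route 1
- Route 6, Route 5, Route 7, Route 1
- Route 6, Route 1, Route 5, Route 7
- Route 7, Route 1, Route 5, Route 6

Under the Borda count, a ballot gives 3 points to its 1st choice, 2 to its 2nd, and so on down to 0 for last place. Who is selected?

Borda scores:
  Route 1: 3 + 0 + 0 + 2 + 2 = 7
  Route 5: 0 + 1 + 2 + 1 + 1 = 5
  Route 6: 1 + 3 + 3 + 3 + 0 = 10
  Route 7: 2 + 2 + 1 + 0 + 3 = 8
Route 6 has the highest total.

Route 6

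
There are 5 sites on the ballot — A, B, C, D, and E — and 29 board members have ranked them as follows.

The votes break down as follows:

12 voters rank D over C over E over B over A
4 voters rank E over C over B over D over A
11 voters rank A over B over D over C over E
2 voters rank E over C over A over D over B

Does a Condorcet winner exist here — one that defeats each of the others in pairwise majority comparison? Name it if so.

Head-to-head results (29 voters total):
A vs B: B wins 16–13.
A vs C: C wins 18–11.
A vs D: D wins 16–13.
A vs E: E wins 18–11.
B vs C: C wins 18–11.
B vs D: B wins 15–14.
B vs E: E wins 18–11.
C vs D: D wins 23–6.
C vs E: C wins 23–6.
D vs E: D wins 23–6.
No candidate beats all others: B beats D beats C beats B, a majority cycle.

There is no Condorcet winner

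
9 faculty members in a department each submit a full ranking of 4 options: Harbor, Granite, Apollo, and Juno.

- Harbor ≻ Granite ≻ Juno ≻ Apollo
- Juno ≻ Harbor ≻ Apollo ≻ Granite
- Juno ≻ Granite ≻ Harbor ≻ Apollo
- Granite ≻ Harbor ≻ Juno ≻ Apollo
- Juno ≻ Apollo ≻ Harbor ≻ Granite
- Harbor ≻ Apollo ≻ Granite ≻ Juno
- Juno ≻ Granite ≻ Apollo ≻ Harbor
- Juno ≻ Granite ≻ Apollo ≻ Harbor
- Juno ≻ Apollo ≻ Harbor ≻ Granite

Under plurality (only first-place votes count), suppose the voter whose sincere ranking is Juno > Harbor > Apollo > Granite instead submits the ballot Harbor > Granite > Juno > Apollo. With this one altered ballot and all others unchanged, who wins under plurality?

Juno

First-place totals with the altered ballot: Harbor 3, Granite 1, Apollo 0, Juno 5.
The winner is unchanged: still Juno.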